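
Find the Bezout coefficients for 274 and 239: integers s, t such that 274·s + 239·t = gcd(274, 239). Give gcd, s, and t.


Euclidean algorithm on (274, 239) — divide until remainder is 0:
  274 = 1 · 239 + 35
  239 = 6 · 35 + 29
  35 = 1 · 29 + 6
  29 = 4 · 6 + 5
  6 = 1 · 5 + 1
  5 = 5 · 1 + 0
gcd(274, 239) = 1.
Track Bezout coefficients alongside the remainders: start with r₀ = 274 = a·1 + b·0 (s = 1, t = 0) and r₁ = 239 = a·0 + b·1 (s = 0, t = 1); each new remainder r_{k+1} = r_{k-1} − q_k·r_k inherits s_{k+1} = s_{k-1} − q_k·s_k, t_{k+1} = t_{k-1} − q_k·t_k, so r_k = a·s_k + b·t_k at every step:
  q = 1: r = 35, s = 1 − 1·0 = 1, t = 0 − 1·1 = -1  (check: 274·1 + 239·(-1) = 35)
  q = 6: r = 29, s = 0 − 6·1 = -6, t = 1 − 6·(-1) = 7  (check: 274·(-6) + 239·7 = 29)
  q = 1: r = 6, s = 1 − 1·(-6) = 7, t = -1 − 1·7 = -8  (check: 274·7 + 239·(-8) = 6)
  q = 4: r = 5, s = -6 − 4·7 = -34, t = 7 − 4·(-8) = 39  (check: 274·(-34) + 239·39 = 5)
  q = 1: r = 1, s = 7 − 1·(-34) = 41, t = -8 − 1·39 = -47  (check: 274·41 + 239·(-47) = 1)
The row with r = 1 (the gcd) gives the Bezout coefficients s = 41, t = -47.
Result: 274 · (41) + 239 · (-47) = 1.

gcd(274, 239) = 1; s = 41, t = -47 (check: 274·41 + 239·(-47) = 1).


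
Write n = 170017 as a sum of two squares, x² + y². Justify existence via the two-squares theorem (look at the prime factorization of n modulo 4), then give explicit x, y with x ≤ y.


Step 1: Factor n = 170017 = 17 · 73 · 137.
Step 2: Check the mod-4 condition on each prime factor: 17 ≡ 1 (mod 4), exponent 1; 73 ≡ 1 (mod 4), exponent 1; 137 ≡ 1 (mod 4), exponent 1.
All primes ≡ 3 (mod 4) appear to even exponent (or don't appear), so by the two-squares theorem n IS expressible as a sum of two squares.
Step 3: Build a representation. Here n = 17 · 73 · 137 is a product of primes ≡ 1 (mod 4). Each prime p ≡ 1 (mod 4) is itself a sum of two squares; find a² by testing p − a² for a perfect square:
  17: 17 − 1² = 16 = 4² ⇒ 17 = 1² + 4².
  73: 73 − 1² = 72, 73 − 2² = 69, 73 − 3² = 64 = 8² ⇒ 73 = 3² + 8².
  137: 137 − 1² = 136, 137 − 2² = 133, 137 − 3² = 128, 137 − 4² = 121 = 11² ⇒ 137 = 4² + 11².
  Combine using the Brahmagupta–Fibonacci identity (a² + b²)(c² + d²) = (ac − bd)² + (ad + bc)² = (ac + bd)² + (ad − bc)²:
  17 · 73 = 1241: from (1² + 4²)(3² + 8²), take (1·3 − 4·8, 1·8 + 4·3) = (3 − 32, 8 + 12) = (-29, 20); dropping signs (only squares matter) gives (29, 20); check 29² + 20² = 841 + 400 = 1241 ✓.
  1241 · 137 = 170017: from (29² + 20²)(4² + 11²), take (29·4 − 20·11, 29·11 + 20·4) = (116 − 220, 319 + 80) = (-104, 399); dropping signs (only squares matter) gives (104, 399); check 104² + 399² = 10816 + 159201 = 170017 ✓.
Step 4: Order so x ≤ y and verify: 104² + 399² = 10816 + 159201 = 170017 = n. ✓

n = 170017 = 104² + 399² (one valid representation with x ≤ y).


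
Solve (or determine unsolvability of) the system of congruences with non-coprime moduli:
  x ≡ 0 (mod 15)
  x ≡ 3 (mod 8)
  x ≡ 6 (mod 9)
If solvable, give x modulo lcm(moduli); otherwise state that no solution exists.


Moduli 15, 8, 9 are not pairwise coprime, so CRT works modulo lcm(m_i) when all pairwise compatibility conditions hold.
Pairwise compatibility: gcd(m_i, m_j) must divide a_i - a_j for every pair.
Merge one congruence at a time:
  Start: x ≡ 0 (mod 15).
  Combine with x ≡ 3 (mod 8): gcd(15, 8) = 1; 3 - 0 = 3, which IS divisible by 1, so compatible.
    Write x = 0 + 15·t and substitute into x ≡ 3 (mod 8): 15·t ≡ 3 − 0 = 3 (mod 8).
    Reduce coefficients mod 8: 7·t ≡ 3 (mod 8).
    The inverse of 7 mod 8 is 7 (since 7·7 = 49 = 6·8 + 1), so t ≡ 7·3 = 21 ≡ 5 (mod 8).
    Then x = 0 + 15·5 = 75, valid modulo lcm(15, 8) = 120: x ≡ 75 (mod 120).
  Combine with x ≡ 6 (mod 9): gcd(120, 9) = 3; 6 - 75 = -69, which IS divisible by 3, so compatible.
    Write x = 75 + 120·t and substitute into x ≡ 6 (mod 9): 120·t ≡ 6 − 75 = -69 (mod 9).
    Divide the congruence (and modulus) by g = 3: 40·t ≡ -23 (mod 3).
    Reduce coefficients mod 3: 1·t ≡ 1 (mod 3).
    So t ≡ 1 (mod 3).
    Then x = 75 + 120·1 = 195, valid modulo lcm(120, 9) = 360: x ≡ 195 (mod 360).
Verify: 195 mod 15 = 0, 195 mod 8 = 3, 195 mod 9 = 6.

x ≡ 195 (mod 360).


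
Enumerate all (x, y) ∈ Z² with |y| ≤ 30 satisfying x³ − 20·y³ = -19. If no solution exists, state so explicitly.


The equation is x³ - 20y³ = -19. For fixed y, x³ = 20·y³ − 19, so a solution requires the RHS to be a perfect cube.
Strategy: iterate y from -30 to 30, compute RHS = 20·y³ − 19, and check whether it is a (positive or negative) perfect cube.
Check small values of y:
  y = 0: RHS = -19 is not a perfect cube.
  y = 1: RHS = 1 = (1)³ ⇒ x = 1 works.
  y = -1: RHS = -39 is not a perfect cube.
  y = 2: RHS = 141 is not a perfect cube.
  y = -2: RHS = -179 is not a perfect cube.
  y = 3: RHS = 521 is not a perfect cube.
  y = -3: RHS = -559 is not a perfect cube.
Continuing the search up to |y| = 30 finds no further solutions beyond those listed.
Collected solutions: (1, 1).

Solutions (with |y| ≤ 30): (1, 1).


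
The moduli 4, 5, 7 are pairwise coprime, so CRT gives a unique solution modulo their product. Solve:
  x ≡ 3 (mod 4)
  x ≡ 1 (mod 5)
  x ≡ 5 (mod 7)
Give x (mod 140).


Moduli 4, 5, 7 are pairwise coprime; by CRT there is a unique solution modulo M = 4 · 5 · 7 = 140.
Solve pairwise, accumulating the modulus:
  Start with x ≡ 3 (mod 4).
  Combine with x ≡ 1 (mod 5): since gcd(4, 5) = 1, we get a unique residue mod 20.
    Write x = 3 + 4·t and substitute into x ≡ 1 (mod 5): 4·t ≡ 1 − 3 = -2 (mod 5).
    Reduce coefficients mod 5: 4·t ≡ 3 (mod 5).
    The inverse of 4 mod 5 is 4 (since 4·4 = 16 = 3·5 + 1), so t ≡ 4·3 = 12 ≡ 2 (mod 5).
    Then x = 3 + 4·2 = 11, valid modulo lcm(4, 5) = 20: x ≡ 11 (mod 20).
  Combine with x ≡ 5 (mod 7): since gcd(20, 7) = 1, we get a unique residue mod 140.
    Write x = 11 + 20·t and substitute into x ≡ 5 (mod 7): 20·t ≡ 5 − 11 = -6 (mod 7).
    Reduce coefficients mod 7: 6·t ≡ 1 (mod 7).
    The inverse of 6 mod 7 is 6 (since 6·6 = 36 = 5·7 + 1), so t ≡ 6·1 = 6 ≡ 6 (mod 7).
    Then x = 11 + 20·6 = 131, valid modulo lcm(20, 7) = 140: x ≡ 131 (mod 140).
Verify: 131 mod 4 = 3 ✓, 131 mod 5 = 1 ✓, 131 mod 7 = 5 ✓.

x ≡ 131 (mod 140).


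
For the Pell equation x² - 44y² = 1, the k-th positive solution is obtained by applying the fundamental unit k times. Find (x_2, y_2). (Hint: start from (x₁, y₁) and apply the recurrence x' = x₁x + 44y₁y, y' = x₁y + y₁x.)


Step 1: Find the fundamental solution (x₁, y₁) of x² - 44y² = 1.
  Expand √44 as a continued fraction. a₀ = ⌊√44⌋ = 6; iterate m_{k+1} = d_k·a_k − m_k, d_{k+1} = (44 − m_{k+1}²)/d_k, a_{k+1} = ⌊(a₀ + m_{k+1})/d_{k+1}⌋ (starting m₀ = 0, d₀ = 1), with convergents p_k = a_k·p_{k-1} + p_{k-2}, q_k = a_k·q_{k-1} + q_{k-2} (p₋₁ = 1, q₋₁ = 0):
  k = 0: a₀ = 6; p₀/q₀ = 6/1; p₀² − 44·q₀² = 36 − 44 = -8.
  k = 1: m = 6, d = 8, a = ⌊(6 + 6)/8⌋ = 1; p/q = (1·6 + 1)/(1·1 + 0) = 7/1; p² − 44·q² = 49 − 44 = 5.
  k = 2: m = 2, d = 5, a = ⌊(6 + 2)/5⌋ = 1; p/q = (1·7 + 6)/(1·1 + 1) = 13/2; p² − 44·q² = 169 − 176 = -7.
  k = 3: m = 3, d = 7, a = ⌊(6 + 3)/7⌋ = 1; p/q = (1·13 + 7)/(1·2 + 1) = 20/3; p² − 44·q² = 400 − 396 = 4.
  k = 4: m = 4, d = 4, a = ⌊(6 + 4)/4⌋ = 2; p/q = (2·20 + 13)/(2·3 + 2) = 53/8; p² − 44·q² = 2809 − 2816 = -7.
  k = 5: m = 4, d = 7, a = ⌊(6 + 4)/7⌋ = 1; p/q = (1·53 + 20)/(1·8 + 3) = 73/11; p² − 44·q² = 5329 − 5324 = 5.
  k = 6: m = 3, d = 5, a = ⌊(6 + 3)/5⌋ = 1; p/q = (1·73 + 53)/(1·11 + 8) = 126/19; p² − 44·q² = 15876 − 15884 = -8.
  k = 7: m = 2, d = 8, a = ⌊(6 + 2)/8⌋ = 1; p/q = (1·126 + 73)/(1·19 + 11) = 199/30; p² − 44·q² = 39601 − 39600 = 1.
  The first convergent with p² − 44·q² = 1 gives the fundamental solution (x₁, y₁) = (199, 30).
Step 2: Apply the recurrence (x_{n+1}, y_{n+1}) = (x₁x_n + 44y₁y_n, x₁y_n + y₁x_n) repeatedly.
  From (x_1, y_1) = (199, 30): x_2 = 199·199 + 44·30·30 = 79201; y_2 = 199·30 + 30·199 = 11940.
Step 3: Verify x_2² - 44·y_2² = 6272798401 - 6272798400 = 1 (should be 1). ✓

(x_1, y_1) = (199, 30); (x_2, y_2) = (79201, 11940).


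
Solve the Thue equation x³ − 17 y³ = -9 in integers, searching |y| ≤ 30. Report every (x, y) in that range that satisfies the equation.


The equation is x³ - 17y³ = -9. For fixed y, x³ = 17·y³ − 9, so a solution requires the RHS to be a perfect cube.
Strategy: iterate y from -30 to 30, compute RHS = 17·y³ − 9, and check whether it is a (positive or negative) perfect cube.
Check small values of y:
  y = 0: RHS = -9 is not a perfect cube.
  y = 1: RHS = 8 = (2)³ ⇒ x = 2 works.
  y = -1: RHS = -26 is not a perfect cube.
  y = 2: RHS = 127 is not a perfect cube.
  y = -2: RHS = -145 is not a perfect cube.
  y = 3: RHS = 450 is not a perfect cube.
  y = -3: RHS = -468 is not a perfect cube.
Continuing the search up to |y| = 30 finds no further solutions beyond those listed.
Collected solutions: (2, 1).

Solutions (with |y| ≤ 30): (2, 1).


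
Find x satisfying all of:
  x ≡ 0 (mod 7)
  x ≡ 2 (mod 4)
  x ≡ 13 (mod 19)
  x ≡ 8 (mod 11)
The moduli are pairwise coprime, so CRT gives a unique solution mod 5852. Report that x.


Product of moduli M = 7 · 4 · 19 · 11 = 5852.
Merge one congruence at a time:
  Start: x ≡ 0 (mod 7).
  Combine with x ≡ 2 (mod 4); new modulus lcm = 28.
    Write x = 0 + 7·t and substitute into x ≡ 2 (mod 4): 7·t ≡ 2 − 0 = 2 (mod 4).
    Reduce coefficients mod 4: 3·t ≡ 2 (mod 4).
    The inverse of 3 mod 4 is 3 (since 3·3 = 9 = 2·4 + 1), so t ≡ 3·2 = 6 ≡ 2 (mod 4).
    Then x = 0 + 7·2 = 14, valid modulo lcm(7, 4) = 28: x ≡ 14 (mod 28).
  Combine with x ≡ 13 (mod 19); new modulus lcm = 532.
    Write x = 14 + 28·t and substitute into x ≡ 13 (mod 19): 28·t ≡ 13 − 14 = -1 (mod 19).
    Reduce coefficients mod 19: 9·t ≡ 18 (mod 19).
    The inverse of 9 mod 19 is 17 (since 9·17 = 153 = 8·19 + 1), so t ≡ 17·18 = 306 ≡ 2 (mod 19).
    Then x = 14 + 28·2 = 70, valid modulo lcm(28, 19) = 532: x ≡ 70 (mod 532).
  Combine with x ≡ 8 (mod 11); new modulus lcm = 5852.
    Write x = 70 + 532·t and substitute into x ≡ 8 (mod 11): 532·t ≡ 8 − 70 = -62 (mod 11).
    Reduce coefficients mod 11: 4·t ≡ 4 (mod 11).
    The inverse of 4 mod 11 is 3 (since 4·3 = 12 = 1·11 + 1), so t ≡ 3·4 = 12 ≡ 1 (mod 11).
    Then x = 70 + 532·1 = 602, valid modulo lcm(532, 11) = 5852: x ≡ 602 (mod 5852).
Verify against each original: 602 mod 7 = 0, 602 mod 4 = 2, 602 mod 19 = 13, 602 mod 11 = 8.

x ≡ 602 (mod 5852).


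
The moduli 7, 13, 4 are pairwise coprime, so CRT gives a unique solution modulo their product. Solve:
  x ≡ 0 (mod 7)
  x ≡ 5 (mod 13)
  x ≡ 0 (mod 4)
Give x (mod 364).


Moduli 7, 13, 4 are pairwise coprime; by CRT there is a unique solution modulo M = 7 · 13 · 4 = 364.
Solve pairwise, accumulating the modulus:
  Start with x ≡ 0 (mod 7).
  Combine with x ≡ 5 (mod 13): since gcd(7, 13) = 1, we get a unique residue mod 91.
    Write x = 0 + 7·t and substitute into x ≡ 5 (mod 13): 7·t ≡ 5 − 0 = 5 (mod 13).
    The inverse of 7 mod 13 is 2 (since 7·2 = 14 = 1·13 + 1), so t ≡ 2·5 = 10 ≡ 10 (mod 13).
    Then x = 0 + 7·10 = 70, valid modulo lcm(7, 13) = 91: x ≡ 70 (mod 91).
  Combine with x ≡ 0 (mod 4): since gcd(91, 4) = 1, we get a unique residue mod 364.
    Write x = 70 + 91·t and substitute into x ≡ 0 (mod 4): 91·t ≡ 0 − 70 = -70 (mod 4).
    Reduce coefficients mod 4: 3·t ≡ 2 (mod 4).
    The inverse of 3 mod 4 is 3 (since 3·3 = 9 = 2·4 + 1), so t ≡ 3·2 = 6 ≡ 2 (mod 4).
    Then x = 70 + 91·2 = 252, valid modulo lcm(91, 4) = 364: x ≡ 252 (mod 364).
Verify: 252 mod 7 = 0 ✓, 252 mod 13 = 5 ✓, 252 mod 4 = 0 ✓.

x ≡ 252 (mod 364).


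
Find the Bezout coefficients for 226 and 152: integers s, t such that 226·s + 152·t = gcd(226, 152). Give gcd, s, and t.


Euclidean algorithm on (226, 152) — divide until remainder is 0:
  226 = 1 · 152 + 74
  152 = 2 · 74 + 4
  74 = 18 · 4 + 2
  4 = 2 · 2 + 0
gcd(226, 152) = 2.
Track Bezout coefficients alongside the remainders: start with r₀ = 226 = a·1 + b·0 (s = 1, t = 0) and r₁ = 152 = a·0 + b·1 (s = 0, t = 1); each new remainder r_{k+1} = r_{k-1} − q_k·r_k inherits s_{k+1} = s_{k-1} − q_k·s_k, t_{k+1} = t_{k-1} − q_k·t_k, so r_k = a·s_k + b·t_k at every step:
  q = 1: r = 74, s = 1 − 1·0 = 1, t = 0 − 1·1 = -1  (check: 226·1 + 152·(-1) = 74)
  q = 2: r = 4, s = 0 − 2·1 = -2, t = 1 − 2·(-1) = 3  (check: 226·(-2) + 152·3 = 4)
  q = 18: r = 2, s = 1 − 18·(-2) = 37, t = -1 − 18·3 = -55  (check: 226·37 + 152·(-55) = 2)
The row with r = 2 (the gcd) gives the Bezout coefficients s = 37, t = -55.
Result: 226 · (37) + 152 · (-55) = 2.

gcd(226, 152) = 2; s = 37, t = -55 (check: 226·37 + 152·(-55) = 2).


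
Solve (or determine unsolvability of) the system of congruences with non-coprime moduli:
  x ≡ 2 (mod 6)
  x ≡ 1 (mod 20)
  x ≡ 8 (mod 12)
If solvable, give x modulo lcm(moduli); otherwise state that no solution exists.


Moduli 6, 20, 12 are not pairwise coprime, so CRT works modulo lcm(m_i) when all pairwise compatibility conditions hold.
Pairwise compatibility: gcd(m_i, m_j) must divide a_i - a_j for every pair.
Merge one congruence at a time:
  Start: x ≡ 2 (mod 6).
  Combine with x ≡ 1 (mod 20): gcd(6, 20) = 2, and 1 - 2 = -1 is NOT divisible by 2.
    ⇒ system is inconsistent (no integer solution).

No solution (the system is inconsistent).


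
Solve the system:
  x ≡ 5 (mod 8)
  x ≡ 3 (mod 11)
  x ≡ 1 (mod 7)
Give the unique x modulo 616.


Moduli 8, 11, 7 are pairwise coprime; by CRT there is a unique solution modulo M = 8 · 11 · 7 = 616.
Solve pairwise, accumulating the modulus:
  Start with x ≡ 5 (mod 8).
  Combine with x ≡ 3 (mod 11): since gcd(8, 11) = 1, we get a unique residue mod 88.
    Write x = 5 + 8·t and substitute into x ≡ 3 (mod 11): 8·t ≡ 3 − 5 = -2 (mod 11).
    Reduce coefficients mod 11: 8·t ≡ 9 (mod 11).
    The inverse of 8 mod 11 is 7 (since 8·7 = 56 = 5·11 + 1), so t ≡ 7·9 = 63 ≡ 8 (mod 11).
    Then x = 5 + 8·8 = 69, valid modulo lcm(8, 11) = 88: x ≡ 69 (mod 88).
  Combine with x ≡ 1 (mod 7): since gcd(88, 7) = 1, we get a unique residue mod 616.
    Write x = 69 + 88·t and substitute into x ≡ 1 (mod 7): 88·t ≡ 1 − 69 = -68 (mod 7).
    Reduce coefficients mod 7: 4·t ≡ 2 (mod 7).
    The inverse of 4 mod 7 is 2 (since 4·2 = 8 = 1·7 + 1), so t ≡ 2·2 = 4 ≡ 4 (mod 7).
    Then x = 69 + 88·4 = 421, valid modulo lcm(88, 7) = 616: x ≡ 421 (mod 616).
Verify: 421 mod 8 = 5 ✓, 421 mod 11 = 3 ✓, 421 mod 7 = 1 ✓.

x ≡ 421 (mod 616).


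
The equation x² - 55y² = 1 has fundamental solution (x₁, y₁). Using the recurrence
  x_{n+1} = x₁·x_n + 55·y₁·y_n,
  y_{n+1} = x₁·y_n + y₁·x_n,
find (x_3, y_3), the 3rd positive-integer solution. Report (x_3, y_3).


Step 1: Find the fundamental solution (x₁, y₁) of x² - 55y² = 1.
  Expand √55 as a continued fraction. a₀ = ⌊√55⌋ = 7; iterate m_{k+1} = d_k·a_k − m_k, d_{k+1} = (55 − m_{k+1}²)/d_k, a_{k+1} = ⌊(a₀ + m_{k+1})/d_{k+1}⌋ (starting m₀ = 0, d₀ = 1), with convergents p_k = a_k·p_{k-1} + p_{k-2}, q_k = a_k·q_{k-1} + q_{k-2} (p₋₁ = 1, q₋₁ = 0):
  k = 0: a₀ = 7; p₀/q₀ = 7/1; p₀² − 55·q₀² = 49 − 55 = -6.
  k = 1: m = 7, d = 6, a = ⌊(7 + 7)/6⌋ = 2; p/q = (2·7 + 1)/(2·1 + 0) = 15/2; p² − 55·q² = 225 − 220 = 5.
  k = 2: m = 5, d = 5, a = ⌊(7 + 5)/5⌋ = 2; p/q = (2·15 + 7)/(2·2 + 1) = 37/5; p² − 55·q² = 1369 − 1375 = -6.
  k = 3: m = 5, d = 6, a = ⌊(7 + 5)/6⌋ = 2; p/q = (2·37 + 15)/(2·5 + 2) = 89/12; p² − 55·q² = 7921 − 7920 = 1.
  The first convergent with p² − 55·q² = 1 gives the fundamental solution (x₁, y₁) = (89, 12).
Step 2: Apply the recurrence (x_{n+1}, y_{n+1}) = (x₁x_n + 55y₁y_n, x₁y_n + y₁x_n) repeatedly.
  From (x_1, y_1) = (89, 12): x_2 = 89·89 + 55·12·12 = 15841; y_2 = 89·12 + 12·89 = 2136.
  From (x_2, y_2) = (15841, 2136): x_3 = 89·15841 + 55·12·2136 = 2819609; y_3 = 89·2136 + 12·15841 = 380196.
Step 3: Verify x_3² - 55·y_3² = 7950194912881 - 7950194912880 = 1 (should be 1). ✓

(x_1, y_1) = (89, 12); (x_3, y_3) = (2819609, 380196).


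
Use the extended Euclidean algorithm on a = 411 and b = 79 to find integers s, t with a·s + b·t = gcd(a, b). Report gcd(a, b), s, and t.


Euclidean algorithm on (411, 79) — divide until remainder is 0:
  411 = 5 · 79 + 16
  79 = 4 · 16 + 15
  16 = 1 · 15 + 1
  15 = 15 · 1 + 0
gcd(411, 79) = 1.
Track Bezout coefficients alongside the remainders: start with r₀ = 411 = a·1 + b·0 (s = 1, t = 0) and r₁ = 79 = a·0 + b·1 (s = 0, t = 1); each new remainder r_{k+1} = r_{k-1} − q_k·r_k inherits s_{k+1} = s_{k-1} − q_k·s_k, t_{k+1} = t_{k-1} − q_k·t_k, so r_k = a·s_k + b·t_k at every step:
  q = 5: r = 16, s = 1 − 5·0 = 1, t = 0 − 5·1 = -5  (check: 411·1 + 79·(-5) = 16)
  q = 4: r = 15, s = 0 − 4·1 = -4, t = 1 − 4·(-5) = 21  (check: 411·(-4) + 79·21 = 15)
  q = 1: r = 1, s = 1 − 1·(-4) = 5, t = -5 − 1·21 = -26  (check: 411·5 + 79·(-26) = 1)
The row with r = 1 (the gcd) gives the Bezout coefficients s = 5, t = -26.
Result: 411 · (5) + 79 · (-26) = 1.

gcd(411, 79) = 1; s = 5, t = -26 (check: 411·5 + 79·(-26) = 1).


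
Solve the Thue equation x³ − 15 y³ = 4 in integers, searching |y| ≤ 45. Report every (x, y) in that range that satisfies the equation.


The equation is x³ - 15y³ = 4. For fixed y, x³ = 15·y³ + 4, so a solution requires the RHS to be a perfect cube.
Strategy: iterate y from -45 to 45, compute RHS = 15·y³ + 4, and check whether it is a (positive or negative) perfect cube.
Check small values of y:
  y = 0: RHS = 4 is not a perfect cube.
  y = 1: RHS = 19 is not a perfect cube.
  y = -1: RHS = -11 is not a perfect cube.
  y = 2: RHS = 124 is not a perfect cube.
  y = -2: RHS = -116 is not a perfect cube.
  y = 3: RHS = 409 is not a perfect cube.
  y = -3: RHS = -401 is not a perfect cube.
Continuing the search up to |y| = 45 finds no solutions either.
No (x, y) in the scanned range satisfies the equation.

No integer solutions with |y| ≤ 45.


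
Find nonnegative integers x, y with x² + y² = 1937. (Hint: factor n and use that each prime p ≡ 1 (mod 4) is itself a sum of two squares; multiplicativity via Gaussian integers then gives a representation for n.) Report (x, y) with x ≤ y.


Step 1: Factor n = 1937 = 13 · 149.
Step 2: Check the mod-4 condition on each prime factor: 13 ≡ 1 (mod 4), exponent 1; 149 ≡ 1 (mod 4), exponent 1.
All primes ≡ 3 (mod 4) appear to even exponent (or don't appear), so by the two-squares theorem n IS expressible as a sum of two squares.
Step 3: Build a representation. Here n = 13 · 149 is a product of primes ≡ 1 (mod 4). Each prime p ≡ 1 (mod 4) is itself a sum of two squares; find a² by testing p − a² for a perfect square:
  13: 13 − 1² = 12, 13 − 2² = 9 = 3² ⇒ 13 = 2² + 3².
  149: 149 − 1² = 148, 149 − 2² = 145, 149 − 3² = 140, 149 − 4² = 133, 149 − 5² = 124, 149 − 6² = 113, 149 − 7² = 100 = 10² ⇒ 149 = 7² + 10².
  Combine using the Brahmagupta–Fibonacci identity (a² + b²)(c² + d²) = (ac − bd)² + (ad + bc)² = (ac + bd)² + (ad − bc)²:
  13 · 149 = 1937: from (2² + 3²)(7² + 10²), take (2·7 − 3·10, 2·10 + 3·7) = (14 − 30, 20 + 21) = (-16, 41); dropping signs (only squares matter) gives (16, 41); check 16² + 41² = 256 + 1681 = 1937 ✓.
Step 4: Order so x ≤ y and verify: 16² + 41² = 256 + 1681 = 1937 = n. ✓

n = 1937 = 16² + 41² (one valid representation with x ≤ y).


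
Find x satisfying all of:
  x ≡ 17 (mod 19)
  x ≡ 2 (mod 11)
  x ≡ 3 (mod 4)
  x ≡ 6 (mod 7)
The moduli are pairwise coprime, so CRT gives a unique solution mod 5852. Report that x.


Product of moduli M = 19 · 11 · 4 · 7 = 5852.
Merge one congruence at a time:
  Start: x ≡ 17 (mod 19).
  Combine with x ≡ 2 (mod 11); new modulus lcm = 209.
    Write x = 17 + 19·t and substitute into x ≡ 2 (mod 11): 19·t ≡ 2 − 17 = -15 (mod 11).
    Reduce coefficients mod 11: 8·t ≡ 7 (mod 11).
    The inverse of 8 mod 11 is 7 (since 8·7 = 56 = 5·11 + 1), so t ≡ 7·7 = 49 ≡ 5 (mod 11).
    Then x = 17 + 19·5 = 112, valid modulo lcm(19, 11) = 209: x ≡ 112 (mod 209).
  Combine with x ≡ 3 (mod 4); new modulus lcm = 836.
    Write x = 112 + 209·t and substitute into x ≡ 3 (mod 4): 209·t ≡ 3 − 112 = -109 (mod 4).
    Reduce coefficients mod 4: 1·t ≡ 3 (mod 4).
    So t ≡ 3 (mod 4).
    Then x = 112 + 209·3 = 739, valid modulo lcm(209, 4) = 836: x ≡ 739 (mod 836).
  Combine with x ≡ 6 (mod 7); new modulus lcm = 5852.
    Write x = 739 + 836·t and substitute into x ≡ 6 (mod 7): 836·t ≡ 6 − 739 = -733 (mod 7).
    Reduce coefficients mod 7: 3·t ≡ 2 (mod 7).
    The inverse of 3 mod 7 is 5 (since 3·5 = 15 = 2·7 + 1), so t ≡ 5·2 = 10 ≡ 3 (mod 7).
    Then x = 739 + 836·3 = 3247, valid modulo lcm(836, 7) = 5852: x ≡ 3247 (mod 5852).
Verify against each original: 3247 mod 19 = 17, 3247 mod 11 = 2, 3247 mod 4 = 3, 3247 mod 7 = 6.

x ≡ 3247 (mod 5852).


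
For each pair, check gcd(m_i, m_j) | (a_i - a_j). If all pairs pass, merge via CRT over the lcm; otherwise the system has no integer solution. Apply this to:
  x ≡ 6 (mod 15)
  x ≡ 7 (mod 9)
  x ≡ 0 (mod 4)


Moduli 15, 9, 4 are not pairwise coprime, so CRT works modulo lcm(m_i) when all pairwise compatibility conditions hold.
Pairwise compatibility: gcd(m_i, m_j) must divide a_i - a_j for every pair.
Merge one congruence at a time:
  Start: x ≡ 6 (mod 15).
  Combine with x ≡ 7 (mod 9): gcd(15, 9) = 3, and 7 - 6 = 1 is NOT divisible by 3.
    ⇒ system is inconsistent (no integer solution).

No solution (the system is inconsistent).


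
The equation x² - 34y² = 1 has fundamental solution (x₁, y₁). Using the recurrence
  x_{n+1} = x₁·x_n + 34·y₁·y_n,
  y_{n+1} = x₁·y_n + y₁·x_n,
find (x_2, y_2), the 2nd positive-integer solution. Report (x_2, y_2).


Step 1: Find the fundamental solution (x₁, y₁) of x² - 34y² = 1.
  Expand √34 as a continued fraction. a₀ = ⌊√34⌋ = 5; iterate m_{k+1} = d_k·a_k − m_k, d_{k+1} = (34 − m_{k+1}²)/d_k, a_{k+1} = ⌊(a₀ + m_{k+1})/d_{k+1}⌋ (starting m₀ = 0, d₀ = 1), with convergents p_k = a_k·p_{k-1} + p_{k-2}, q_k = a_k·q_{k-1} + q_{k-2} (p₋₁ = 1, q₋₁ = 0):
  k = 0: a₀ = 5; p₀/q₀ = 5/1; p₀² − 34·q₀² = 25 − 34 = -9.
  k = 1: m = 5, d = 9, a = ⌊(5 + 5)/9⌋ = 1; p/q = (1·5 + 1)/(1·1 + 0) = 6/1; p² − 34·q² = 36 − 34 = 2.
  k = 2: m = 4, d = 2, a = ⌊(5 + 4)/2⌋ = 4; p/q = (4·6 + 5)/(4·1 + 1) = 29/5; p² − 34·q² = 841 − 850 = -9.
  k = 3: m = 4, d = 9, a = ⌊(5 + 4)/9⌋ = 1; p/q = (1·29 + 6)/(1·5 + 1) = 35/6; p² − 34·q² = 1225 − 1224 = 1.
  The first convergent with p² − 34·q² = 1 gives the fundamental solution (x₁, y₁) = (35, 6).
Step 2: Apply the recurrence (x_{n+1}, y_{n+1}) = (x₁x_n + 34y₁y_n, x₁y_n + y₁x_n) repeatedly.
  From (x_1, y_1) = (35, 6): x_2 = 35·35 + 34·6·6 = 2449; y_2 = 35·6 + 6·35 = 420.
Step 3: Verify x_2² - 34·y_2² = 5997601 - 5997600 = 1 (should be 1). ✓

(x_1, y_1) = (35, 6); (x_2, y_2) = (2449, 420).


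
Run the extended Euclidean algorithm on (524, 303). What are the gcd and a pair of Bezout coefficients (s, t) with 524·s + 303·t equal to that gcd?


Euclidean algorithm on (524, 303) — divide until remainder is 0:
  524 = 1 · 303 + 221
  303 = 1 · 221 + 82
  221 = 2 · 82 + 57
  82 = 1 · 57 + 25
  57 = 2 · 25 + 7
  25 = 3 · 7 + 4
  7 = 1 · 4 + 3
  4 = 1 · 3 + 1
  3 = 3 · 1 + 0
gcd(524, 303) = 1.
Track Bezout coefficients alongside the remainders: start with r₀ = 524 = a·1 + b·0 (s = 1, t = 0) and r₁ = 303 = a·0 + b·1 (s = 0, t = 1); each new remainder r_{k+1} = r_{k-1} − q_k·r_k inherits s_{k+1} = s_{k-1} − q_k·s_k, t_{k+1} = t_{k-1} − q_k·t_k, so r_k = a·s_k + b·t_k at every step:
  q = 1: r = 221, s = 1 − 1·0 = 1, t = 0 − 1·1 = -1  (check: 524·1 + 303·(-1) = 221)
  q = 1: r = 82, s = 0 − 1·1 = -1, t = 1 − 1·(-1) = 2  (check: 524·(-1) + 303·2 = 82)
  q = 2: r = 57, s = 1 − 2·(-1) = 3, t = -1 − 2·2 = -5  (check: 524·3 + 303·(-5) = 57)
  q = 1: r = 25, s = -1 − 1·3 = -4, t = 2 − 1·(-5) = 7  (check: 524·(-4) + 303·7 = 25)
  q = 2: r = 7, s = 3 − 2·(-4) = 11, t = -5 − 2·7 = -19  (check: 524·11 + 303·(-19) = 7)
  q = 3: r = 4, s = -4 − 3·11 = -37, t = 7 − 3·(-19) = 64  (check: 524·(-37) + 303·64 = 4)
  q = 1: r = 3, s = 11 − 1·(-37) = 48, t = -19 − 1·64 = -83  (check: 524·48 + 303·(-83) = 3)
  q = 1: r = 1, s = -37 − 1·48 = -85, t = 64 − 1·(-83) = 147  (check: 524·(-85) + 303·147 = 1)
The row with r = 1 (the gcd) gives the Bezout coefficients s = -85, t = 147.
Result: 524 · (-85) + 303 · (147) = 1.

gcd(524, 303) = 1; s = -85, t = 147 (check: 524·(-85) + 303·147 = 1).


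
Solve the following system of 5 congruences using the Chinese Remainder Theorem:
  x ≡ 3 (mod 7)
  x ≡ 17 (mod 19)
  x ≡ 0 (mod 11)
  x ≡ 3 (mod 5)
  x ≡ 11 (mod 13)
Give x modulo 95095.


Product of moduli M = 7 · 19 · 11 · 5 · 13 = 95095.
Merge one congruence at a time:
  Start: x ≡ 3 (mod 7).
  Combine with x ≡ 17 (mod 19); new modulus lcm = 133.
    Write x = 3 + 7·t and substitute into x ≡ 17 (mod 19): 7·t ≡ 17 − 3 = 14 (mod 19).
    The inverse of 7 mod 19 is 11 (since 7·11 = 77 = 4·19 + 1), so t ≡ 11·14 = 154 ≡ 2 (mod 19).
    Then x = 3 + 7·2 = 17, valid modulo lcm(7, 19) = 133: x ≡ 17 (mod 133).
  Combine with x ≡ 0 (mod 11); new modulus lcm = 1463.
    Write x = 17 + 133·t and substitute into x ≡ 0 (mod 11): 133·t ≡ 0 − 17 = -17 (mod 11).
    Reduce coefficients mod 11: 1·t ≡ 5 (mod 11).
    So t ≡ 5 (mod 11).
    Then x = 17 + 133·5 = 682, valid modulo lcm(133, 11) = 1463: x ≡ 682 (mod 1463).
  Combine with x ≡ 3 (mod 5); new modulus lcm = 7315.
    Write x = 682 + 1463·t and substitute into x ≡ 3 (mod 5): 1463·t ≡ 3 − 682 = -679 (mod 5).
    Reduce coefficients mod 5: 3·t ≡ 1 (mod 5).
    The inverse of 3 mod 5 is 2 (since 3·2 = 6 = 1·5 + 1), so t ≡ 2·1 = 2 ≡ 2 (mod 5).
    Then x = 682 + 1463·2 = 3608, valid modulo lcm(1463, 5) = 7315: x ≡ 3608 (mod 7315).
  Combine with x ≡ 11 (mod 13); new modulus lcm = 95095.
    Write x = 3608 + 7315·t and substitute into x ≡ 11 (mod 13): 7315·t ≡ 11 − 3608 = -3597 (mod 13).
    Reduce coefficients mod 13: 9·t ≡ 4 (mod 13).
    The inverse of 9 mod 13 is 3 (since 9·3 = 27 = 2·13 + 1), so t ≡ 3·4 = 12 ≡ 12 (mod 13).
    Then x = 3608 + 7315·12 = 91388, valid modulo lcm(7315, 13) = 95095: x ≡ 91388 (mod 95095).
Verify against each original: 91388 mod 7 = 3, 91388 mod 19 = 17, 91388 mod 11 = 0, 91388 mod 5 = 3, 91388 mod 13 = 11.

x ≡ 91388 (mod 95095).


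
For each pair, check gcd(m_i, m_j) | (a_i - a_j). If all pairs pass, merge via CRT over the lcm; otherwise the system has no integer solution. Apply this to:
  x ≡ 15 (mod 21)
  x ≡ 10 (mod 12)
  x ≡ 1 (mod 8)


Moduli 21, 12, 8 are not pairwise coprime, so CRT works modulo lcm(m_i) when all pairwise compatibility conditions hold.
Pairwise compatibility: gcd(m_i, m_j) must divide a_i - a_j for every pair.
Merge one congruence at a time:
  Start: x ≡ 15 (mod 21).
  Combine with x ≡ 10 (mod 12): gcd(21, 12) = 3, and 10 - 15 = -5 is NOT divisible by 3.
    ⇒ system is inconsistent (no integer solution).

No solution (the system is inconsistent).


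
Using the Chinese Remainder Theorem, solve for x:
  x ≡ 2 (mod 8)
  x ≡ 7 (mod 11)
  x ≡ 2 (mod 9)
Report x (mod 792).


Moduli 8, 11, 9 are pairwise coprime; by CRT there is a unique solution modulo M = 8 · 11 · 9 = 792.
Solve pairwise, accumulating the modulus:
  Start with x ≡ 2 (mod 8).
  Combine with x ≡ 7 (mod 11): since gcd(8, 11) = 1, we get a unique residue mod 88.
    Write x = 2 + 8·t and substitute into x ≡ 7 (mod 11): 8·t ≡ 7 − 2 = 5 (mod 11).
    The inverse of 8 mod 11 is 7 (since 8·7 = 56 = 5·11 + 1), so t ≡ 7·5 = 35 ≡ 2 (mod 11).
    Then x = 2 + 8·2 = 18, valid modulo lcm(8, 11) = 88: x ≡ 18 (mod 88).
  Combine with x ≡ 2 (mod 9): since gcd(88, 9) = 1, we get a unique residue mod 792.
    Write x = 18 + 88·t and substitute into x ≡ 2 (mod 9): 88·t ≡ 2 − 18 = -16 (mod 9).
    Reduce coefficients mod 9: 7·t ≡ 2 (mod 9).
    The inverse of 7 mod 9 is 4 (since 7·4 = 28 = 3·9 + 1), so t ≡ 4·2 = 8 ≡ 8 (mod 9).
    Then x = 18 + 88·8 = 722, valid modulo lcm(88, 9) = 792: x ≡ 722 (mod 792).
Verify: 722 mod 8 = 2 ✓, 722 mod 11 = 7 ✓, 722 mod 9 = 2 ✓.

x ≡ 722 (mod 792).


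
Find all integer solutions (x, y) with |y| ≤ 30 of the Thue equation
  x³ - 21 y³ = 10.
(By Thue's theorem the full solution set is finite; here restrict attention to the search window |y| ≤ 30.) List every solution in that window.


The equation is x³ - 21y³ = 10. For fixed y, x³ = 21·y³ + 10, so a solution requires the RHS to be a perfect cube.
Strategy: iterate y from -30 to 30, compute RHS = 21·y³ + 10, and check whether it is a (positive or negative) perfect cube.
Check small values of y:
  y = 0: RHS = 10 is not a perfect cube.
  y = 1: RHS = 31 is not a perfect cube.
  y = -1: RHS = -11 is not a perfect cube.
  y = 2: RHS = 178 is not a perfect cube.
  y = -2: RHS = -158 is not a perfect cube.
  y = 3: RHS = 577 is not a perfect cube.
  y = -3: RHS = -557 is not a perfect cube.
Continuing the search up to |y| = 30 finds no solutions either.
No (x, y) in the scanned range satisfies the equation.

No integer solutions with |y| ≤ 30.


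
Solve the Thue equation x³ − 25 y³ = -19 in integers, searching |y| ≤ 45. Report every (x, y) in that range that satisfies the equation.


The equation is x³ - 25y³ = -19. For fixed y, x³ = 25·y³ − 19, so a solution requires the RHS to be a perfect cube.
Strategy: iterate y from -45 to 45, compute RHS = 25·y³ − 19, and check whether it is a (positive or negative) perfect cube.
Check small values of y:
  y = 0: RHS = -19 is not a perfect cube.
  y = 1: RHS = 6 is not a perfect cube.
  y = -1: RHS = -44 is not a perfect cube.
  y = 2: RHS = 181 is not a perfect cube.
  y = -2: RHS = -219 is not a perfect cube.
  y = 3: RHS = 656 is not a perfect cube.
  y = -3: RHS = -694 is not a perfect cube.
Continuing the search up to |y| = 45 finds no solutions either.
No (x, y) in the scanned range satisfies the equation.

No integer solutions with |y| ≤ 45.


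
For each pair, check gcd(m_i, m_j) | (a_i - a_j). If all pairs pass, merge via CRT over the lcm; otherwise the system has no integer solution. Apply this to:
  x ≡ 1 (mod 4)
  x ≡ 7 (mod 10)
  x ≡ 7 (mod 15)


Moduli 4, 10, 15 are not pairwise coprime, so CRT works modulo lcm(m_i) when all pairwise compatibility conditions hold.
Pairwise compatibility: gcd(m_i, m_j) must divide a_i - a_j for every pair.
Merge one congruence at a time:
  Start: x ≡ 1 (mod 4).
  Combine with x ≡ 7 (mod 10): gcd(4, 10) = 2; 7 - 1 = 6, which IS divisible by 2, so compatible.
    Write x = 1 + 4·t and substitute into x ≡ 7 (mod 10): 4·t ≡ 7 − 1 = 6 (mod 10).
    Divide the congruence (and modulus) by g = 2: 2·t ≡ 3 (mod 5).
    The inverse of 2 mod 5 is 3 (since 2·3 = 6 = 1·5 + 1), so t ≡ 3·3 = 9 ≡ 4 (mod 5).
    Then x = 1 + 4·4 = 17, valid modulo lcm(4, 10) = 20: x ≡ 17 (mod 20).
  Combine with x ≡ 7 (mod 15): gcd(20, 15) = 5; 7 - 17 = -10, which IS divisible by 5, so compatible.
    Write x = 17 + 20·t and substitute into x ≡ 7 (mod 15): 20·t ≡ 7 − 17 = -10 (mod 15).
    Divide the congruence (and modulus) by g = 5: 4·t ≡ -2 (mod 3).
    Reduce coefficients mod 3: 1·t ≡ 1 (mod 3).
    So t ≡ 1 (mod 3).
    Then x = 17 + 20·1 = 37, valid modulo lcm(20, 15) = 60: x ≡ 37 (mod 60).
Verify: 37 mod 4 = 1, 37 mod 10 = 7, 37 mod 15 = 7.

x ≡ 37 (mod 60).


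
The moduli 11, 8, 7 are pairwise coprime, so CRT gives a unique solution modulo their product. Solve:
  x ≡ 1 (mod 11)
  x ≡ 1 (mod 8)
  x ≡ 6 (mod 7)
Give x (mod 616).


Moduli 11, 8, 7 are pairwise coprime; by CRT there is a unique solution modulo M = 11 · 8 · 7 = 616.
Solve pairwise, accumulating the modulus:
  Start with x ≡ 1 (mod 11).
  Combine with x ≡ 1 (mod 8): since gcd(11, 8) = 1, we get a unique residue mod 88.
    Write x = 1 + 11·t and substitute into x ≡ 1 (mod 8): 11·t ≡ 1 − 1 = 0 (mod 8).
    Reduce coefficients mod 8: 3·t ≡ 0 (mod 8).
    The inverse of 3 mod 8 is 3 (since 3·3 = 9 = 1·8 + 1), so t ≡ 3·0 = 0 ≡ 0 (mod 8).
    Then x = 1 + 11·0 = 1, valid modulo lcm(11, 8) = 88: x ≡ 1 (mod 88).
  Combine with x ≡ 6 (mod 7): since gcd(88, 7) = 1, we get a unique residue mod 616.
    Write x = 1 + 88·t and substitute into x ≡ 6 (mod 7): 88·t ≡ 6 − 1 = 5 (mod 7).
    Reduce coefficients mod 7: 4·t ≡ 5 (mod 7).
    The inverse of 4 mod 7 is 2 (since 4·2 = 8 = 1·7 + 1), so t ≡ 2·5 = 10 ≡ 3 (mod 7).
    Then x = 1 + 88·3 = 265, valid modulo lcm(88, 7) = 616: x ≡ 265 (mod 616).
Verify: 265 mod 11 = 1 ✓, 265 mod 8 = 1 ✓, 265 mod 7 = 6 ✓.

x ≡ 265 (mod 616).


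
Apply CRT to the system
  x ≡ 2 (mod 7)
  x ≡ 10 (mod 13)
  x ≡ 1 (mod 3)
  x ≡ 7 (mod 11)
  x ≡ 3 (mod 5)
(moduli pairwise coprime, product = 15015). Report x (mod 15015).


Product of moduli M = 7 · 13 · 3 · 11 · 5 = 15015.
Merge one congruence at a time:
  Start: x ≡ 2 (mod 7).
  Combine with x ≡ 10 (mod 13); new modulus lcm = 91.
    Write x = 2 + 7·t and substitute into x ≡ 10 (mod 13): 7·t ≡ 10 − 2 = 8 (mod 13).
    The inverse of 7 mod 13 is 2 (since 7·2 = 14 = 1·13 + 1), so t ≡ 2·8 = 16 ≡ 3 (mod 13).
    Then x = 2 + 7·3 = 23, valid modulo lcm(7, 13) = 91: x ≡ 23 (mod 91).
  Combine with x ≡ 1 (mod 3); new modulus lcm = 273.
    Write x = 23 + 91·t and substitute into x ≡ 1 (mod 3): 91·t ≡ 1 − 23 = -22 (mod 3).
    Reduce coefficients mod 3: 1·t ≡ 2 (mod 3).
    So t ≡ 2 (mod 3).
    Then x = 23 + 91·2 = 205, valid modulo lcm(91, 3) = 273: x ≡ 205 (mod 273).
  Combine with x ≡ 7 (mod 11); new modulus lcm = 3003.
    Write x = 205 + 273·t and substitute into x ≡ 7 (mod 11): 273·t ≡ 7 − 205 = -198 (mod 11).
    Reduce coefficients mod 11: 9·t ≡ 0 (mod 11).
    The inverse of 9 mod 11 is 5 (since 9·5 = 45 = 4·11 + 1), so t ≡ 5·0 = 0 ≡ 0 (mod 11).
    Then x = 205 + 273·0 = 205, valid modulo lcm(273, 11) = 3003: x ≡ 205 (mod 3003).
  Combine with x ≡ 3 (mod 5); new modulus lcm = 15015.
    Write x = 205 + 3003·t and substitute into x ≡ 3 (mod 5): 3003·t ≡ 3 − 205 = -202 (mod 5).
    Reduce coefficients mod 5: 3·t ≡ 3 (mod 5).
    The inverse of 3 mod 5 is 2 (since 3·2 = 6 = 1·5 + 1), so t ≡ 2·3 = 6 ≡ 1 (mod 5).
    Then x = 205 + 3003·1 = 3208, valid modulo lcm(3003, 5) = 15015: x ≡ 3208 (mod 15015).
Verify against each original: 3208 mod 7 = 2, 3208 mod 13 = 10, 3208 mod 3 = 1, 3208 mod 11 = 7, 3208 mod 5 = 3.

x ≡ 3208 (mod 15015).


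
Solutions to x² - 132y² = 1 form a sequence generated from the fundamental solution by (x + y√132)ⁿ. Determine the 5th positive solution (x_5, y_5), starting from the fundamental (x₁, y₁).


Step 1: Find the fundamental solution (x₁, y₁) of x² - 132y² = 1.
  Expand √132 as a continued fraction. a₀ = ⌊√132⌋ = 11; iterate m_{k+1} = d_k·a_k − m_k, d_{k+1} = (132 − m_{k+1}²)/d_k, a_{k+1} = ⌊(a₀ + m_{k+1})/d_{k+1}⌋ (starting m₀ = 0, d₀ = 1), with convergents p_k = a_k·p_{k-1} + p_{k-2}, q_k = a_k·q_{k-1} + q_{k-2} (p₋₁ = 1, q₋₁ = 0):
  k = 0: a₀ = 11; p₀/q₀ = 11/1; p₀² − 132·q₀² = 121 − 132 = -11.
  k = 1: m = 11, d = 11, a = ⌊(11 + 11)/11⌋ = 2; p/q = (2·11 + 1)/(2·1 + 0) = 23/2; p² − 132·q² = 529 − 528 = 1.
  The first convergent with p² − 132·q² = 1 gives the fundamental solution (x₁, y₁) = (23, 2).
Step 2: Apply the recurrence (x_{n+1}, y_{n+1}) = (x₁x_n + 132y₁y_n, x₁y_n + y₁x_n) repeatedly.
  From (x_1, y_1) = (23, 2): x_2 = 23·23 + 132·2·2 = 1057; y_2 = 23·2 + 2·23 = 92.
  From (x_2, y_2) = (1057, 92): x_3 = 23·1057 + 132·2·92 = 48599; y_3 = 23·92 + 2·1057 = 4230.
  From (x_3, y_3) = (48599, 4230): x_4 = 23·48599 + 132·2·4230 = 2234497; y_4 = 23·4230 + 2·48599 = 194488.
  From (x_4, y_4) = (2234497, 194488): x_5 = 23·2234497 + 132·2·194488 = 102738263; y_5 = 23·194488 + 2·2234497 = 8942218.
Step 3: Verify x_5² - 132·y_5² = 10555150684257169 - 10555150684257168 = 1 (should be 1). ✓

(x_1, y_1) = (23, 2); (x_5, y_5) = (102738263, 8942218).


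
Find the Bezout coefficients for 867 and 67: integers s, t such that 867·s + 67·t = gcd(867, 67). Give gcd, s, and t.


Euclidean algorithm on (867, 67) — divide until remainder is 0:
  867 = 12 · 67 + 63
  67 = 1 · 63 + 4
  63 = 15 · 4 + 3
  4 = 1 · 3 + 1
  3 = 3 · 1 + 0
gcd(867, 67) = 1.
Track Bezout coefficients alongside the remainders: start with r₀ = 867 = a·1 + b·0 (s = 1, t = 0) and r₁ = 67 = a·0 + b·1 (s = 0, t = 1); each new remainder r_{k+1} = r_{k-1} − q_k·r_k inherits s_{k+1} = s_{k-1} − q_k·s_k, t_{k+1} = t_{k-1} − q_k·t_k, so r_k = a·s_k + b·t_k at every step:
  q = 12: r = 63, s = 1 − 12·0 = 1, t = 0 − 12·1 = -12  (check: 867·1 + 67·(-12) = 63)
  q = 1: r = 4, s = 0 − 1·1 = -1, t = 1 − 1·(-12) = 13  (check: 867·(-1) + 67·13 = 4)
  q = 15: r = 3, s = 1 − 15·(-1) = 16, t = -12 − 15·13 = -207  (check: 867·16 + 67·(-207) = 3)
  q = 1: r = 1, s = -1 − 1·16 = -17, t = 13 − 1·(-207) = 220  (check: 867·(-17) + 67·220 = 1)
The row with r = 1 (the gcd) gives the Bezout coefficients s = -17, t = 220.
Result: 867 · (-17) + 67 · (220) = 1.

gcd(867, 67) = 1; s = -17, t = 220 (check: 867·(-17) + 67·220 = 1).


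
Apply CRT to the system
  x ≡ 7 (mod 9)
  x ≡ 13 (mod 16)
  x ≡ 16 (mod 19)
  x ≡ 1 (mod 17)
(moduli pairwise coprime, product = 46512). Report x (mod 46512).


Product of moduli M = 9 · 16 · 19 · 17 = 46512.
Merge one congruence at a time:
  Start: x ≡ 7 (mod 9).
  Combine with x ≡ 13 (mod 16); new modulus lcm = 144.
    Write x = 7 + 9·t and substitute into x ≡ 13 (mod 16): 9·t ≡ 13 − 7 = 6 (mod 16).
    The inverse of 9 mod 16 is 9 (since 9·9 = 81 = 5·16 + 1), so t ≡ 9·6 = 54 ≡ 6 (mod 16).
    Then x = 7 + 9·6 = 61, valid modulo lcm(9, 16) = 144: x ≡ 61 (mod 144).
  Combine with x ≡ 16 (mod 19); new modulus lcm = 2736.
    Write x = 61 + 144·t and substitute into x ≡ 16 (mod 19): 144·t ≡ 16 − 61 = -45 (mod 19).
    Reduce coefficients mod 19: 11·t ≡ 12 (mod 19).
    The inverse of 11 mod 19 is 7 (since 11·7 = 77 = 4·19 + 1), so t ≡ 7·12 = 84 ≡ 8 (mod 19).
    Then x = 61 + 144·8 = 1213, valid modulo lcm(144, 19) = 2736: x ≡ 1213 (mod 2736).
  Combine with x ≡ 1 (mod 17); new modulus lcm = 46512.
    Write x = 1213 + 2736·t and substitute into x ≡ 1 (mod 17): 2736·t ≡ 1 − 1213 = -1212 (mod 17).
    Reduce coefficients mod 17: 16·t ≡ 12 (mod 17).
    The inverse of 16 mod 17 is 16 (since 16·16 = 256 = 15·17 + 1), so t ≡ 16·12 = 192 ≡ 5 (mod 17).
    Then x = 1213 + 2736·5 = 14893, valid modulo lcm(2736, 17) = 46512: x ≡ 14893 (mod 46512).
Verify against each original: 14893 mod 9 = 7, 14893 mod 16 = 13, 14893 mod 19 = 16, 14893 mod 17 = 1.

x ≡ 14893 (mod 46512).


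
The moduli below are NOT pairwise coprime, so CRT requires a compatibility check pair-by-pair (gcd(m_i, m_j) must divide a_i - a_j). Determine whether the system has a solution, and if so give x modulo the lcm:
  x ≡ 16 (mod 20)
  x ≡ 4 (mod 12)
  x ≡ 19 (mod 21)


Moduli 20, 12, 21 are not pairwise coprime, so CRT works modulo lcm(m_i) when all pairwise compatibility conditions hold.
Pairwise compatibility: gcd(m_i, m_j) must divide a_i - a_j for every pair.
Merge one congruence at a time:
  Start: x ≡ 16 (mod 20).
  Combine with x ≡ 4 (mod 12): gcd(20, 12) = 4; 4 - 16 = -12, which IS divisible by 4, so compatible.
    Write x = 16 + 20·t and substitute into x ≡ 4 (mod 12): 20·t ≡ 4 − 16 = -12 (mod 12).
    Divide the congruence (and modulus) by g = 4: 5·t ≡ -3 (mod 3).
    Reduce coefficients mod 3: 2·t ≡ 0 (mod 3).
    The inverse of 2 mod 3 is 2 (since 2·2 = 4 = 1·3 + 1), so t ≡ 2·0 = 0 ≡ 0 (mod 3).
    Then x = 16 + 20·0 = 16, valid modulo lcm(20, 12) = 60: x ≡ 16 (mod 60).
  Combine with x ≡ 19 (mod 21): gcd(60, 21) = 3; 19 - 16 = 3, which IS divisible by 3, so compatible.
    Write x = 16 + 60·t and substitute into x ≡ 19 (mod 21): 60·t ≡ 19 − 16 = 3 (mod 21).
    Divide the congruence (and modulus) by g = 3: 20·t ≡ 1 (mod 7).
    Reduce coefficients mod 7: 6·t ≡ 1 (mod 7).
    The inverse of 6 mod 7 is 6 (since 6·6 = 36 = 5·7 + 1), so t ≡ 6·1 = 6 ≡ 6 (mod 7).
    Then x = 16 + 60·6 = 376, valid modulo lcm(60, 21) = 420: x ≡ 376 (mod 420).
Verify: 376 mod 20 = 16, 376 mod 12 = 4, 376 mod 21 = 19.

x ≡ 376 (mod 420).
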